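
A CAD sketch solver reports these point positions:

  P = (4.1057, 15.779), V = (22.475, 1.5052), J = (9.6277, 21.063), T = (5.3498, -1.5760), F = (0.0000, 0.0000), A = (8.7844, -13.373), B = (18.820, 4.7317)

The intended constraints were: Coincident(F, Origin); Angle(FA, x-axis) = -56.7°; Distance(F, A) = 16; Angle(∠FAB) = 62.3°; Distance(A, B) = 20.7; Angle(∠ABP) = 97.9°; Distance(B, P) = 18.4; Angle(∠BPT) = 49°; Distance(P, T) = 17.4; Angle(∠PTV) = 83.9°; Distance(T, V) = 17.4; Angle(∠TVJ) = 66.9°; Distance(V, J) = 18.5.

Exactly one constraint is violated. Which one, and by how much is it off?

Distance(V, J) = 18.5 — off by 4.90.

F = (0.00, 0.00) ✓; FA at -56.70° ✓; |FA| = 16.00 ✓; ∠FAB = 62.30° ✓; |AB| = 20.70 ✓; ∠ABP = 97.90° ✓; |BP| = 18.40 ✓; ∠BPT = 49.00° ✓; |PT| = 17.40 ✓; ∠PTV = 83.90° ✓; |TV| = 17.40 ✓; ∠TVJ = 66.90° ✓; |VJ| = 23.40 ✗.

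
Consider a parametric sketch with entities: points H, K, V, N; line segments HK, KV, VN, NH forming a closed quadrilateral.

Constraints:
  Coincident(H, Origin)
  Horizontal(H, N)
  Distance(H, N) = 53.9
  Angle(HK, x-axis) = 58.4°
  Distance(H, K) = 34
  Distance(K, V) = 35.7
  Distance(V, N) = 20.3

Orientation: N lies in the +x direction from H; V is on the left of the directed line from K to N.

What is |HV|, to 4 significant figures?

56.21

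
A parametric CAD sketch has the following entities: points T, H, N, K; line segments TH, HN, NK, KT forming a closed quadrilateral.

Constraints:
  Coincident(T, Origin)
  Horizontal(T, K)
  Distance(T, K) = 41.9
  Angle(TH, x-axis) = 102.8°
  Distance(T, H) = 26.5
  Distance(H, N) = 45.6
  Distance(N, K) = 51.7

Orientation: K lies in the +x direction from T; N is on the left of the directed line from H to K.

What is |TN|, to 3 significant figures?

60.2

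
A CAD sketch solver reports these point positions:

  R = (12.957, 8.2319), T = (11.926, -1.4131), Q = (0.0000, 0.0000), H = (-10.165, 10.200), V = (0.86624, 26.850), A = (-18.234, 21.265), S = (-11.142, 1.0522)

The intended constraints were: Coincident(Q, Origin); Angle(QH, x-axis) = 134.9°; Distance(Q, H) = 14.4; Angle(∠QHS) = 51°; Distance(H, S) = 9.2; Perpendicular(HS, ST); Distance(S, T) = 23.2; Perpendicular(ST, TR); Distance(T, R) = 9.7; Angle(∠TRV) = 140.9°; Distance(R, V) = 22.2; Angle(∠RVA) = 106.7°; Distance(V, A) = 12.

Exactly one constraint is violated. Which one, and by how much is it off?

Distance(V, A) = 12 — off by 7.90.

Q = (0.00, 0.00) ✓; QH at 134.9° ✓; |QH| = 14.40 ✓; ∠QHS = 51.00° ✓; |HS| = 9.200 ✓; ∠(HS, ST) = 90.00° ✓; |ST| = 23.20 ✓; ∠(ST, TR) = 90.00° ✓; |TR| = 9.700 ✓; ∠TRV = 140.9° ✓; |RV| = 22.20 ✓; ∠RVA = 106.7° ✓; |VA| = 19.90 ✗.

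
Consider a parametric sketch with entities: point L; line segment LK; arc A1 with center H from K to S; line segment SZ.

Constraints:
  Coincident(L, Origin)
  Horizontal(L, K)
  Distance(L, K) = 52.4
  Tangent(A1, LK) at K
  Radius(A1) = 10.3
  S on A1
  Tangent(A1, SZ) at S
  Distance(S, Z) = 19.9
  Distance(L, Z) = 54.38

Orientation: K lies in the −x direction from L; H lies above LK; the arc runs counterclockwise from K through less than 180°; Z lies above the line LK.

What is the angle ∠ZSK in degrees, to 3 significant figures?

132°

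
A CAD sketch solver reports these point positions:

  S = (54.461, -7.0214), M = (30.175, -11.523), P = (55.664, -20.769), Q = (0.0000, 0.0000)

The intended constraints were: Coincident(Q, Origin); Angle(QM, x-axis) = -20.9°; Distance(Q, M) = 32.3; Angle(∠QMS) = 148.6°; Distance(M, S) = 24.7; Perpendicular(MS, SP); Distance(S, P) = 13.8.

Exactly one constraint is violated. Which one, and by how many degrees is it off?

Perpendicular(MS, SP) — off by 5.50°.

Q = (0.00, 0.00) ✓; QM at -20.90° ✓; |QM| = 32.30 ✓; ∠QMS = 148.6° ✓; |MS| = 24.70 ✓; ∠(MS, SP) = 95.50° ✗; |SP| = 13.80 ✓.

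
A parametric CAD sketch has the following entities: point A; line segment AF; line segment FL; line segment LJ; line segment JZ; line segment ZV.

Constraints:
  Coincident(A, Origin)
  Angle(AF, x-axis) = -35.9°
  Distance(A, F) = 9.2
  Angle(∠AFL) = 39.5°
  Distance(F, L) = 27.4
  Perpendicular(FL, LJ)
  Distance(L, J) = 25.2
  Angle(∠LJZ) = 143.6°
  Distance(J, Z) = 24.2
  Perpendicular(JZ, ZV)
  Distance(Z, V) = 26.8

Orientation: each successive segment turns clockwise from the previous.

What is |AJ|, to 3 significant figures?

28.0

A is at the origin; AF runs at -35.9° with length 9.2, so F = (7.45, -5.39). ∠AFL = 39.5° gives FL at -176° from the x-axis; with |FL| = 27.4, L = (-19.9, -7.12). The perpendicularity gives LJ at right angles to FL, so LJ runs at 93.6°; with |LJ| = 25.2, J = (-21.5, 18.0). Then |AJ| = |J − A| = 28.0.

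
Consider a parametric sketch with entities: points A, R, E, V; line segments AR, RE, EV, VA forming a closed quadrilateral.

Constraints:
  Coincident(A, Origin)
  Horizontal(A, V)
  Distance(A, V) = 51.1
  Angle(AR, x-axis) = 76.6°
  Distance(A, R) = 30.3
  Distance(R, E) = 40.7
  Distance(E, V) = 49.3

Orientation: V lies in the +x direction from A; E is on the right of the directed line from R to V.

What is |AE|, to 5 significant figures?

11.444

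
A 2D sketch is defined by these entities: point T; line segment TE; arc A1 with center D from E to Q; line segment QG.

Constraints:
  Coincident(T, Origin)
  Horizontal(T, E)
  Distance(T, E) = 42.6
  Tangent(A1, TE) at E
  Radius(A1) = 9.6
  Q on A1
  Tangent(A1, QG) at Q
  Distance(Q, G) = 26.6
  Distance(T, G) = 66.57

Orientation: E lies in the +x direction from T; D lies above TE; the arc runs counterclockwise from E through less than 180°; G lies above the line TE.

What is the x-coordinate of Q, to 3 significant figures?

52.0

Checks: |DQ| = 9.600 ✓; ∠(DQ, QG) = 90.00° ✓; |QG| = 26.60 ✓; |TG| = 66.57 ✓.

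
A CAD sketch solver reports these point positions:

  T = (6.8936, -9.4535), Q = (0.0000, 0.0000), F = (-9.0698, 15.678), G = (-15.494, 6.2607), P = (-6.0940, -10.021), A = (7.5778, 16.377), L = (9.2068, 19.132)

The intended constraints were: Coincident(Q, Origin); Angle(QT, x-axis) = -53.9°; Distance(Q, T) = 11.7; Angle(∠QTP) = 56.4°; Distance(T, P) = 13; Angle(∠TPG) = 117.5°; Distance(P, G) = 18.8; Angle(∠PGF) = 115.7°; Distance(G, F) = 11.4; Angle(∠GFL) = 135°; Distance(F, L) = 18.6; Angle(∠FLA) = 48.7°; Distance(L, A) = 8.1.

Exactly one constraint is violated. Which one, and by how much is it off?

Distance(L, A) = 8.1 — off by 4.90.

Q = (0.00, 0.00) ✓; QT at -53.90° ✓; |QT| = 11.70 ✓; ∠QTP = 56.40° ✓; |TP| = 13.00 ✓; ∠TPG = 117.5° ✓; |PG| = 18.80 ✓; ∠PGF = 115.7° ✓; |GF| = 11.40 ✓; ∠GFL = 135.0° ✓; |FL| = 18.60 ✓; ∠FLA = 48.70° ✓; |LA| = 3.201 ✗.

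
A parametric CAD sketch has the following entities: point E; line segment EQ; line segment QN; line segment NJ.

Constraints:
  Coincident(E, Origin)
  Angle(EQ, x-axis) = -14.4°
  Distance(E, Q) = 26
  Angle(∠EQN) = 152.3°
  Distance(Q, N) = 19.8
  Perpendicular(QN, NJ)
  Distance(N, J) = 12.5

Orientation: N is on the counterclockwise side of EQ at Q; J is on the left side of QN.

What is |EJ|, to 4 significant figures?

42.82

∠EQN = 152.3°, so QN runs at -14.4° + (180° − 152.3°) = 13.30° from the x-axis; with |QN| = 19.8, N = Q + 19.8·(cos 13.30°, sin 13.30°) = (44.45, -1.911). The perpendicularity gives NJ at right angles to QN; with |NJ| = 12.5 on the left of QN, J = N + 12.5·(-0.2300, 0.9732) = (41.58, 10.25). Then |EJ| = |J − E| = 42.82.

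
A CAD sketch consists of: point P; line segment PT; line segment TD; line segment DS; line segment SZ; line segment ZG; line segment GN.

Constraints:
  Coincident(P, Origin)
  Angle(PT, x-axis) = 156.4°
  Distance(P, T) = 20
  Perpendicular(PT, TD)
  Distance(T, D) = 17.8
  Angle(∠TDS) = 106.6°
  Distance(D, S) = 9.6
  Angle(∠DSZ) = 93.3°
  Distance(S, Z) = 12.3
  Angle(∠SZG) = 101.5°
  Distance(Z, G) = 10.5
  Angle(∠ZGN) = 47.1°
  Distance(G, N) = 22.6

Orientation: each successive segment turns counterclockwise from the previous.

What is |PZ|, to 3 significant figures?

11.2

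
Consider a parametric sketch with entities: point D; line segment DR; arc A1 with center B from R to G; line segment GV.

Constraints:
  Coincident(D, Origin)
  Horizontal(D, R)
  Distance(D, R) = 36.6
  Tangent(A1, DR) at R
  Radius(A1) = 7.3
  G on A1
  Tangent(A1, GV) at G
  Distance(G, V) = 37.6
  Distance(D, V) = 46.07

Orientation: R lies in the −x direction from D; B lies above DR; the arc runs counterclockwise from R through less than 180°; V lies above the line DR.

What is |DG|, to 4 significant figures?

30.04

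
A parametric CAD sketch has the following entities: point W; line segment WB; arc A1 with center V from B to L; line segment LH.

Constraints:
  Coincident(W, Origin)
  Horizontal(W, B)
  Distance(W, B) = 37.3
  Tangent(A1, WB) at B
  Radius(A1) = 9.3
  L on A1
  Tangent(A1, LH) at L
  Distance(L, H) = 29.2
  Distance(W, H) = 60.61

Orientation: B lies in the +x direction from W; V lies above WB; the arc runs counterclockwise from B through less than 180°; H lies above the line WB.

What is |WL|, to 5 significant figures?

47.501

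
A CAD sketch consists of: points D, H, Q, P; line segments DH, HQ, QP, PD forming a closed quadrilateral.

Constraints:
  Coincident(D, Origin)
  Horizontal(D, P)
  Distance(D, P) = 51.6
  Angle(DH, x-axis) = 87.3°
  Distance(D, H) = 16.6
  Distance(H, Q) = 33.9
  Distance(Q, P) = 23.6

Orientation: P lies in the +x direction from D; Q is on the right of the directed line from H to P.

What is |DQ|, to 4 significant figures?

28.43

Checks: |HQ| = 33.90 ✓; |QP| = 23.60 ✓.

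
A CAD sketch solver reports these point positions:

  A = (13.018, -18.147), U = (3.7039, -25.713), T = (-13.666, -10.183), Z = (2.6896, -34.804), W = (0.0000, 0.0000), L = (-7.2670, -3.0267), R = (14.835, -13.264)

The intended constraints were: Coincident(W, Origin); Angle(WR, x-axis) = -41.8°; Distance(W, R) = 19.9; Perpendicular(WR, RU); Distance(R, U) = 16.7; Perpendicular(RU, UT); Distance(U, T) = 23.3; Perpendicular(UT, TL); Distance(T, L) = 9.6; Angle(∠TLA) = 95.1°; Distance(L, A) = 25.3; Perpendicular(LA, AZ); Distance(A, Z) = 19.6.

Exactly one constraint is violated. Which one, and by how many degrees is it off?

Perpendicular(LA, AZ) — off by 4.90°.

W = (0.00, 0.00) ✓; WR at -41.80° ✓; |WR| = 19.90 ✓; ∠(WR, RU) = 90.00° ✓; |RU| = 16.70 ✓; ∠(RU, UT) = 90.00° ✓; |UT| = 23.30 ✓; ∠(UT, TL) = 90.00° ✓; |TL| = 9.600 ✓; ∠TLA = 95.10° ✓; |LA| = 25.30 ✓; ∠(LA, AZ) = 85.10° ✗; |AZ| = 19.60 ✓.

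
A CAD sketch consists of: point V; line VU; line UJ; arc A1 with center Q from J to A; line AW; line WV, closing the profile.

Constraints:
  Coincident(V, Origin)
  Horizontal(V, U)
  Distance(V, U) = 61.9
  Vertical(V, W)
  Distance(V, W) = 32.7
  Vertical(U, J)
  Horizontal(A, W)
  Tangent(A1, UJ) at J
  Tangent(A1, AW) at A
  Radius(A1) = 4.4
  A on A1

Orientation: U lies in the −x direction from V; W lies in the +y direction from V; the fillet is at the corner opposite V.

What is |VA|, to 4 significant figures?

66.15

The virtual corner opposite V is at (-61.90, 32.70). Since A1 is tangent to UJ there, QJ ⟂ UJ and since A1 is tangent to AW there, QA ⟂ AW, with radius 4.4, so the center Q sits 4.4 in from both sides at Q = (-57.50, 28.30). That places the tangent points at J = (-61.90, 28.30) on UJ and A = (-57.50, 32.70) on AW. Then |VA| = |A − V| = 66.15.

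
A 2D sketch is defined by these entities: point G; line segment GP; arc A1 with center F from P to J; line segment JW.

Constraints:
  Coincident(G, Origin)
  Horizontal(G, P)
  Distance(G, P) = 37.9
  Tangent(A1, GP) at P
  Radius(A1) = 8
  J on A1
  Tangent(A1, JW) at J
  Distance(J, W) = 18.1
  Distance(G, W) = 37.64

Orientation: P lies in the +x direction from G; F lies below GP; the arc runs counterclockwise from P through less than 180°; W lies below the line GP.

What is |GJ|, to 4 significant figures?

30.79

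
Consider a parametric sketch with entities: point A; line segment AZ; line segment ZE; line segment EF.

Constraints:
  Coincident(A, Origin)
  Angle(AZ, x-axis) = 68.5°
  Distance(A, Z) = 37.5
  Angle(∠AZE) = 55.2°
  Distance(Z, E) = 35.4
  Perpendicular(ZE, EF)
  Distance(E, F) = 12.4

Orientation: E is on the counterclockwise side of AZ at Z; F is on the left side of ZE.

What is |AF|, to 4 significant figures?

23.11

∠AZE = 55.2°, so ZE runs at 68.5° + (180° − 55.2°) = 193.3° from the x-axis; with |ZE| = 35.4, E = Z + 35.4·(cos 193.3°, sin 193.3°) = (-20.71, 26.75). ZE ⟂ EF; with |EF| = 12.4 on the left of ZE, F = E + 12.4·(0.2300, -0.9732) = (-17.85, 14.68). Then |AF| = |F − A| = 23.11.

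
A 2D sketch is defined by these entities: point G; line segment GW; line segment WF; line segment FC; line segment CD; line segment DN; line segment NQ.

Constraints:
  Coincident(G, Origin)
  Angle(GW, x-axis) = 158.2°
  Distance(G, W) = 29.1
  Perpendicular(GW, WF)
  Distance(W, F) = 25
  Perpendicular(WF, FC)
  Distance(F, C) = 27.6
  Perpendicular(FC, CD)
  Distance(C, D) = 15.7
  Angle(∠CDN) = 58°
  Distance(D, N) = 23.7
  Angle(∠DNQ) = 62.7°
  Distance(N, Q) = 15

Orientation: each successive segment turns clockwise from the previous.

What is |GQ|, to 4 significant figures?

30.77

∠CDN = 58.0° gives DN at 126.2° from the x-axis; with |DN| = 23.7, N = (-11.94, 28.32). ∠DNQ = 62.7° gives NQ at 8.900° from the x-axis; with |NQ| = 15.0, Q = (2.883, 30.64). Then |GQ| = |Q − G| = 30.77.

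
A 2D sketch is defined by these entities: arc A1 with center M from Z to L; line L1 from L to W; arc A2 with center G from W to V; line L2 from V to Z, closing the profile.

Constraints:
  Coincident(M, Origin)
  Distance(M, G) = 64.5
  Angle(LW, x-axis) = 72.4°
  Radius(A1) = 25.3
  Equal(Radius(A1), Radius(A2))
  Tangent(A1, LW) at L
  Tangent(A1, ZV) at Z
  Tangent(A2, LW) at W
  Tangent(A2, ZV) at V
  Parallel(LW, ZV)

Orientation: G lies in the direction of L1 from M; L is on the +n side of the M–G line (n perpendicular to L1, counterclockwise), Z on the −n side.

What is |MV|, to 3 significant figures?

69.3

Tangency of A1 to both parallel lines with radius 25.3 puts L and Z at M ± 25.3·n: L = (-24.1, 7.65), Z = (24.1, -7.65). Equal radii place W and V the same way about G: W = G + 25.3·n = (-4.61, 69.1), V = G − 25.3·n = (43.6, 53.8). Then |MV| = |V − M| = 69.3.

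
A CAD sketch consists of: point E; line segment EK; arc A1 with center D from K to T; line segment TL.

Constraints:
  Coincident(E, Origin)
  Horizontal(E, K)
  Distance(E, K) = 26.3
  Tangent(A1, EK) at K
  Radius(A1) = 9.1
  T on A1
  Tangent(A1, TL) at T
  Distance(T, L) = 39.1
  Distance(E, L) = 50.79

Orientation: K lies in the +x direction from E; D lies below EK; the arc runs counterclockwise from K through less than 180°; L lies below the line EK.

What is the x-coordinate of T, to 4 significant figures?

17.20

Checks: ∠(DK, KE) = 90.00° ✓; |DT| = 9.100 ✓; ∠(DT, TL) = 90.00° ✓; |TL| = 39.10 ✓; |EL| = 50.79 ✓.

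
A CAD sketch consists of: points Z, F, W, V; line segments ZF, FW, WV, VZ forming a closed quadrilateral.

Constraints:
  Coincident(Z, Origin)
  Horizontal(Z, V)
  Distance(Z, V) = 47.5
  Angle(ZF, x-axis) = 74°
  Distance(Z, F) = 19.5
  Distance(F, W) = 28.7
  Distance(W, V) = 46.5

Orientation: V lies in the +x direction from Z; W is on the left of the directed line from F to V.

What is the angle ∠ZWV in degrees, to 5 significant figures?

61.007°

Z is at the origin; Z and V share the same y with |ZV| = 47.5 and V in +x, so V = (47.5, 0). ZF runs at 74.0° with |ZF| = 19.5, so F = (5.3749, 18.745). W is determined by |FW| = 28.7 and |WV| = 46.5 together: it lies at the intersection of circle(F, 28.7) and circle(V, 46.5). With |FV| = 46.107, the foot of the radical line on FV is 8.5379 from F and the perpendicular offset is √(28.7² − 8.5379²) = 27.401. Taking the left-of-FV solution: W = (24.315, 40.308).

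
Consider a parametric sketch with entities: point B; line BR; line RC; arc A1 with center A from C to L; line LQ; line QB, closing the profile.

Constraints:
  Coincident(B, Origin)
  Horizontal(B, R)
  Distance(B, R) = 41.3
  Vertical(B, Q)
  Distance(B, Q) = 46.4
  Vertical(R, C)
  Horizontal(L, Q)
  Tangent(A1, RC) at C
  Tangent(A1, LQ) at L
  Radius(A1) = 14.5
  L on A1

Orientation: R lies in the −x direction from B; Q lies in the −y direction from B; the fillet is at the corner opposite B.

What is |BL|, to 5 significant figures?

53.584

B is at the origin; B and R share the same y with |BR| = 41.3 and R on the −x side, so R = (-41.300, 0.0000). B and Q share the same x with |BQ| = 46.4 and Q on the −y side, so Q = (0.0000, -46.400). The virtual corner opposite B is at (-41.300, -46.400). Tangency of A1 to RC means the radius AC is perpendicular to RC and tangency of A1 to LQ means the radius AL is perpendicular to LQ, with radius 14.5, so the center A sits 14.5 in from both sides at A = (-26.800, -31.900). That places the tangent points at C = (-41.300, -31.900) on RC and L = (-26.800, -46.400) on LQ. Then |BL| = |L − B| = 53.584.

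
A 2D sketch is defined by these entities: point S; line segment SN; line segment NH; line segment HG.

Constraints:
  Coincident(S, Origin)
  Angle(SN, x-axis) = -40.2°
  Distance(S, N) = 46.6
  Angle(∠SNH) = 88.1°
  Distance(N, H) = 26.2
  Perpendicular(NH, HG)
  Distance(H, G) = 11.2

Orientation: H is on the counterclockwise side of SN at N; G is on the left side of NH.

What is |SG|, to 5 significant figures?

43.119

∠SNH = 88.1°, so NH runs at -40.2° + (180° − 88.1°) = 51.700° from the x-axis; with |NH| = 26.2, H = N + 26.2·(cos 51.700°, sin 51.700°) = (51.831, -9.5172). The perpendicularity gives HG at right angles to NH; with |HG| = 11.2 on the left of NH, G = H + 11.2·(-0.78478, 0.61978) = (43.042, -2.5757). Then |SG| = |G − S| = 43.119.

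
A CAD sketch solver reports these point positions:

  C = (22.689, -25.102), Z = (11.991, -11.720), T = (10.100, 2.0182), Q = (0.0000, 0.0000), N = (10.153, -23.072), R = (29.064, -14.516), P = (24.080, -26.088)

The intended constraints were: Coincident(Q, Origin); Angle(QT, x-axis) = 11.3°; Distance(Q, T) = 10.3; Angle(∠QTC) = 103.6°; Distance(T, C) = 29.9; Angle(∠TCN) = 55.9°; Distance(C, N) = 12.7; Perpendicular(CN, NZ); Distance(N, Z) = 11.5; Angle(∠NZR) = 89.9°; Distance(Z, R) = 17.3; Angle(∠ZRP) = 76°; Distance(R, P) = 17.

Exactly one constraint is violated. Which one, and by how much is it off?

Distance(R, P) = 17 — off by 4.40.

Q = (0.00, 0.00) ✓; QT at 11.30° ✓; |QT| = 10.30 ✓; ∠QTC = 103.6° ✓; |TC| = 29.90 ✓; ∠TCN = 55.90° ✓; |CN| = 12.70 ✓; ∠(CN, NZ) = 90.00° ✓; |NZ| = 11.50 ✓; ∠NZR = 89.90° ✓; |ZR| = 17.30 ✓; ∠ZRP = 76.00° ✓; |RP| = 12.60 ✗.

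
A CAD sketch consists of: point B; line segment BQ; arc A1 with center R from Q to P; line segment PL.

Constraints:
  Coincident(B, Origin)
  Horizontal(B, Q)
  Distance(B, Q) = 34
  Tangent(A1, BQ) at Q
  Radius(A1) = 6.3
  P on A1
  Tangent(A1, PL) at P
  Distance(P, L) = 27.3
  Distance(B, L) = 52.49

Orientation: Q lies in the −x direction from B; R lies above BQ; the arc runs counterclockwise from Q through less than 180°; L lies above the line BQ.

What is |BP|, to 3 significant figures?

29.8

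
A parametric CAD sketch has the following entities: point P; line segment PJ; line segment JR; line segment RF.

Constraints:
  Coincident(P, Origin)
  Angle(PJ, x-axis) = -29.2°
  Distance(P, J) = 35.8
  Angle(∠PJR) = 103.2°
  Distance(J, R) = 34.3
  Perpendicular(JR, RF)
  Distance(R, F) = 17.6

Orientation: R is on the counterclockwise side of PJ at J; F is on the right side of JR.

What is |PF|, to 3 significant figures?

67.5

∠PJR = 103.2°, so JR runs at -29.2° + (180° − 103.2°) = 47.6° from the x-axis; with |JR| = 34.3, R = J + 34.3·(cos 47.6°, sin 47.6°) = (54.4, 7.86). The perpendicularity gives RF at right angles to JR; with |RF| = 17.6 on the right of JR, F = R + 17.6·(0.738, -0.674) = (67.4, -4.00). Then |PF| = |F − P| = 67.5.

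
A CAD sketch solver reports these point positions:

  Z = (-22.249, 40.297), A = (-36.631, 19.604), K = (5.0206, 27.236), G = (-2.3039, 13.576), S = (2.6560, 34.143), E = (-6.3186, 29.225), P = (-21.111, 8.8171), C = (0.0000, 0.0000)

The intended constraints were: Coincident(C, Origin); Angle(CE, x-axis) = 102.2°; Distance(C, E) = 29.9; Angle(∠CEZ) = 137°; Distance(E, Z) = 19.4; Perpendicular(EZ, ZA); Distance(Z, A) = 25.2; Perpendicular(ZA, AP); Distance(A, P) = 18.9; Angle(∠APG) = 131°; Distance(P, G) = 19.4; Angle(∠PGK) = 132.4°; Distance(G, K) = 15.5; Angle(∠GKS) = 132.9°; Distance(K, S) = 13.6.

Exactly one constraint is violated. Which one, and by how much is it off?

Distance(K, S) = 13.6 — off by 6.30.

C = (0.00, 0.00) ✓; CE at 102.2° ✓; |CE| = 29.90 ✓; ∠CEZ = 137.0° ✓; |EZ| = 19.40 ✓; ∠(EZ, ZA) = 90.00° ✓; |ZA| = 25.20 ✓; ∠(ZA, AP) = 90.00° ✓; |AP| = 18.90 ✓; ∠APG = 131.0° ✓; |PG| = 19.40 ✓; ∠PGK = 132.4° ✓; |GK| = 15.50 ✓; ∠GKS = 132.9° ✓; |KS| = 7.301 ✗.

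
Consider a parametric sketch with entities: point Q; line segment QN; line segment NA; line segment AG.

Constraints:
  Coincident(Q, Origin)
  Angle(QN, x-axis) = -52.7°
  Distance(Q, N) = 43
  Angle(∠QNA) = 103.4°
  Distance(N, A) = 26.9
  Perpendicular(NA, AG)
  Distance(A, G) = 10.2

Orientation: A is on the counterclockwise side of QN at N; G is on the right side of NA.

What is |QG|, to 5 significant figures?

63.766

∠QNA = 103.4°, so NA runs at -52.7° + (180° − 103.4°) = 23.900° from the x-axis; with |NA| = 26.9, A = N + 26.9·(cos 23.900°, sin 23.900°) = (50.651, -23.307). NA is perpendicular to AG; with |AG| = 10.2 on the right of NA, G = A + 10.2·(0.40514, -0.91425) = (54.783, -32.632). Then |QG| = |G − Q| = 63.766.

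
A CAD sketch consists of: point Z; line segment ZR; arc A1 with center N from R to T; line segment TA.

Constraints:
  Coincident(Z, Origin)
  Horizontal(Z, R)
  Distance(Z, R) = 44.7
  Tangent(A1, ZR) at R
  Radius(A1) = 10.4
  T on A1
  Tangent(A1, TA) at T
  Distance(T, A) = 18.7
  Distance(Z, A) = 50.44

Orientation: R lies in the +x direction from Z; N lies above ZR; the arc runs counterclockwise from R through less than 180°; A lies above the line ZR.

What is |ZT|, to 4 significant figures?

55.17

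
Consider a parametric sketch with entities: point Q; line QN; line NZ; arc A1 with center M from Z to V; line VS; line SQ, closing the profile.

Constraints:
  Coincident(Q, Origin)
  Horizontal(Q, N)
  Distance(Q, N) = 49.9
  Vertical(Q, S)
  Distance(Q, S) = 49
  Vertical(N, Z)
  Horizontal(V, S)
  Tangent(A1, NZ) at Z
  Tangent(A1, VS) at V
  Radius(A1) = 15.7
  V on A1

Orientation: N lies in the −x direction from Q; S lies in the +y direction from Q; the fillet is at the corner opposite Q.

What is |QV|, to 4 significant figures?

59.75

Q is at the origin; Q and N share the same y with |QN| = 49.9 and N on the −x side, so N = (-49.90, 0.000). QS is vertical with |QS| = 49.0 and S on the +y side, so S = (0.000, 49.00). The virtual corner opposite Q is at (-49.90, 49.00). Since A1 is tangent to NZ there, MZ ⟂ NZ and since A1 is tangent to VS there, MV ⟂ VS, with radius 15.7, so the center M sits 15.7 in from both sides at M = (-34.20, 33.30). That places the tangent points at Z = (-49.90, 33.30) on NZ and V = (-34.20, 49.00) on VS. Then |QV| = |V − Q| = 59.75.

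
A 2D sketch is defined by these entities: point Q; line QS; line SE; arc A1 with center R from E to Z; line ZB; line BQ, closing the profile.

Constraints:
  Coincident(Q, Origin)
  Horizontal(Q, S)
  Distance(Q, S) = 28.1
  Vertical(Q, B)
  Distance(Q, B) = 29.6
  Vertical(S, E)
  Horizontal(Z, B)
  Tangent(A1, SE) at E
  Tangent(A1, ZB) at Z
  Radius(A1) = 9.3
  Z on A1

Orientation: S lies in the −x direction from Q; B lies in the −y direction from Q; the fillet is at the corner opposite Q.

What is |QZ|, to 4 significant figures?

35.07

Q is at the origin; Q and S share the same y with |QS| = 28.1 and S on the −x side, so S = (-28.10, 0.000). QB is vertical with |QB| = 29.6 and B on the −y side, so B = (0.000, -29.60). The virtual corner opposite Q is at (-28.10, -29.60). A1 meets SE tangentially, so RE is at right angles to SE and A1 meets ZB tangentially, so RZ is at right angles to ZB, with radius 9.3, so the center R sits 9.3 in from both sides at R = (-18.80, -20.30). That places the tangent points at E = (-28.10, -20.30) on SE and Z = (-18.80, -29.60) on ZB. Then |QZ| = |Z − Q| = 35.07.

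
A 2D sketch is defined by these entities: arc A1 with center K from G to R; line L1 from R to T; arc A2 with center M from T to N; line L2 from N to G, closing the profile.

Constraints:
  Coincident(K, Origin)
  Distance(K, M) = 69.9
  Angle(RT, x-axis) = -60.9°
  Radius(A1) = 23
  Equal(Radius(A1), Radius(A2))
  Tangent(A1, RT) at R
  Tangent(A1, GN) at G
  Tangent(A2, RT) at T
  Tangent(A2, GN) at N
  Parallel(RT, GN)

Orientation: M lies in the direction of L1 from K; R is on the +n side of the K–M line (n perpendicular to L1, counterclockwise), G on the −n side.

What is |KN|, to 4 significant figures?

73.59

The slot axis is L1's direction at -60.9°, so u = (cos -60.9°, sin -60.9°) = (0.4863, -0.8738) and n = (−sin -60.9°, cos -60.9°) = (0.8738, 0.4863). K is at the origin and M lies 69.9 along u from K, so M = 69.9·u = (33.99, -61.08). Tangency of A1 to both parallel lines with radius 23.0 puts R and G at K ± 23.0·n: R = (20.10, 11.19), G = (-20.10, -11.19). Equal radii place T and N the same way about M: T = M + 23.0·n = (54.09, -49.89), N = M − 23.0·n = (13.90, -72.26). Then |KN| = |N − K| = 73.59.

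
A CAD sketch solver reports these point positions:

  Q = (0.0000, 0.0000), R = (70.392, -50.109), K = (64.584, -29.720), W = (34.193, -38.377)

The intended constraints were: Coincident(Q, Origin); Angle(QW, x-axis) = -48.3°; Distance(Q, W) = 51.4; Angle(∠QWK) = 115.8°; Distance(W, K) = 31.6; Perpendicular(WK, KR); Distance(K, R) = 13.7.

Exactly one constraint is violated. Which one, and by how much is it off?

Distance(K, R) = 13.7 — off by 7.50.

Q = (0.00, 0.00) ✓; QW at -48.30° ✓; |QW| = 51.40 ✓; ∠QWK = 115.8° ✓; |WK| = 31.60 ✓; ∠(WK, KR) = 90.00° ✓; |KR| = 21.20 ✗.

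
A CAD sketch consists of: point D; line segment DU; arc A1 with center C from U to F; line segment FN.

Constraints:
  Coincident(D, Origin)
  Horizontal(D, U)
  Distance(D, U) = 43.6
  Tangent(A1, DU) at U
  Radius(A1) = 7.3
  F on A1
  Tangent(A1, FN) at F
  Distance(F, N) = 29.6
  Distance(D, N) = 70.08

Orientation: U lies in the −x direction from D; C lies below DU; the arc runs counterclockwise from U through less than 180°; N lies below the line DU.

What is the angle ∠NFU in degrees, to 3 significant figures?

148°

Checks: |CF| = 7.300 ✓; ∠(CF, FN) = 90.00° ✓; |FN| = 29.60 ✓; |DN| = 70.08 ✓.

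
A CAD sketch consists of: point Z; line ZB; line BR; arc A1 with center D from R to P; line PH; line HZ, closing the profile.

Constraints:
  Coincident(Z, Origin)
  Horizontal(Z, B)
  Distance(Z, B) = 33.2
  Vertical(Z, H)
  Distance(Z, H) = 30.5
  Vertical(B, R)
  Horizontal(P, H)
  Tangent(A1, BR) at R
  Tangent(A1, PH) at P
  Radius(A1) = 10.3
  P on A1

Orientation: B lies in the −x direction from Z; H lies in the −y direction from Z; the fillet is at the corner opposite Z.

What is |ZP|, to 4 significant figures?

38.14

Z is at the origin; ZB is horizontal with |ZB| = 33.2 and B on the −x side, so B = (-33.20, 0.000). Z and H share the same x with |ZH| = 30.5 and H on the −y side, so H = (0.000, -30.50). The virtual corner opposite Z is at (-33.20, -30.50). Tangency of A1 to BR means the radius DR is perpendicular to BR and tangency of A1 to PH means the radius DP is perpendicular to PH, with radius 10.3, so the center D sits 10.3 in from both sides at D = (-22.90, -20.20). That places the tangent points at R = (-33.20, -20.20) on BR and P = (-22.90, -30.50) on PH. Then |ZP| = |P − Z| = 38.14.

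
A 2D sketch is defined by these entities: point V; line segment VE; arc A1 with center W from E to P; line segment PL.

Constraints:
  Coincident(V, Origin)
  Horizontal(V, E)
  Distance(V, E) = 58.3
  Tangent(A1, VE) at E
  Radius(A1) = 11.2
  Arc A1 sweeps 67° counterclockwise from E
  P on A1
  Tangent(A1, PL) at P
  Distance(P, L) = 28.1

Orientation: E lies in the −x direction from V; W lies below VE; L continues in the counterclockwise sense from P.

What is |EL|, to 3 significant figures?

39.0

V is at the origin; VE is horizontal with |VE| = 58.3 and E on the −x side, so E = (-58.3, 0.00). The tangent condition forces WE to be normal to VE, so W = E + (0, -11.2) = (-58.3, -11.2). On A1, E sits at bearing 90° from W; a 67° counterclockwise sweep puts P at bearing 157°, so P = W + 11.2·(cos 157°, sin 157°) = (-68.6, -6.82). A1 meets PL tangentially, so WP is at right angles to PL, so PL runs along (−sin 157°, cos 157°); with |PL| = 28.1, L = (-79.6, -32.7). Then |EL| = |L − E| = 39.0.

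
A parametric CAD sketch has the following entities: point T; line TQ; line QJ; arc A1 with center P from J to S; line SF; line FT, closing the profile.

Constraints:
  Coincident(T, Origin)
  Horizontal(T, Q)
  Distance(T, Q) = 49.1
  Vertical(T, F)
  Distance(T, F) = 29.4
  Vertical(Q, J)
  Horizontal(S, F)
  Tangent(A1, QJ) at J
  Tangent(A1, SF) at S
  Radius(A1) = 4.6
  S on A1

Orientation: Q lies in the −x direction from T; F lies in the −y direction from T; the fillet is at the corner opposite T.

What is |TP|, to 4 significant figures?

50.94

T is at the origin; T and Q share the same y with |TQ| = 49.1 and Q on the −x side, so Q = (-49.10, 0.000). TF is vertical with |TF| = 29.4 and F on the −y side, so F = (0.000, -29.40). The virtual corner opposite T is at (-49.10, -29.40). The tangent condition forces PJ to be normal to QJ and tangency of A1 to SF means the radius PS is perpendicular to SF, with radius 4.6, so the center P sits 4.6 in from both sides at P = (-44.50, -24.80). Then |TP| = |P − T| = 50.94.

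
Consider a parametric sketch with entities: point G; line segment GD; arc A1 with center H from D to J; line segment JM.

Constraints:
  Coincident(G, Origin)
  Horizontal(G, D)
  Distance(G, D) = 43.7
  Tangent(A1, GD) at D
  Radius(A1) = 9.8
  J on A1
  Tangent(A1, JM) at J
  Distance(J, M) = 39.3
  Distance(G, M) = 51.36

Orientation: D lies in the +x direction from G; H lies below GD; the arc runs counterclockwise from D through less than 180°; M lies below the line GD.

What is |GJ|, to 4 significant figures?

34.99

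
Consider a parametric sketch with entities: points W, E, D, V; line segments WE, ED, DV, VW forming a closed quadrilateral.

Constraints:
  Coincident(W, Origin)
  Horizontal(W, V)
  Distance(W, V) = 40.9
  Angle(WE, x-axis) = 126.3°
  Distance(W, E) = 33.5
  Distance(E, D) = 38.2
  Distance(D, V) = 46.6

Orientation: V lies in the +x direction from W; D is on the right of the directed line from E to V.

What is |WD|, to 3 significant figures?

9.58

W is at the origin; W and V share the same y with |WV| = 40.9 and V in +x, so V = (40.9, 0). WE runs at 126.3° with |WE| = 33.5, so E = (-19.8, 27.0). D is determined by |ED| = 38.2 and |DV| = 46.6 together: it lies at the intersection of circle(E, 38.2) and circle(V, 46.6). With |EV| = 66.5, the foot of the radical line on EV is 27.9 from E and the perpendicular offset is √(38.2² − 27.9²) = 26.1. Taking the right-of-EV solution: D = (-4.97, -8.19).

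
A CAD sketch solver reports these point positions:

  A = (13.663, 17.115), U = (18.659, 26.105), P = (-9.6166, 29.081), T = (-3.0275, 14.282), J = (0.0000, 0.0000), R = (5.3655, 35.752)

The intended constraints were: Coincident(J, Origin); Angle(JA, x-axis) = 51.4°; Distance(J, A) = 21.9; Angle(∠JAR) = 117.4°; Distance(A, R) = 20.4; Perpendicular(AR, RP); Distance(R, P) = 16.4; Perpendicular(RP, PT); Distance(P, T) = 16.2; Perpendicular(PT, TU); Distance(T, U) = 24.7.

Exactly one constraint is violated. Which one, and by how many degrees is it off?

Perpendicular(PT, TU) — off by 4.60°.

J = (0.00, 0.00) ✓; JA at 51.40° ✓; |JA| = 21.90 ✓; ∠JAR = 117.4° ✓; |AR| = 20.40 ✓; ∠(AR, RP) = 90.00° ✓; |RP| = 16.40 ✓; ∠(RP, PT) = 90.00° ✓; |PT| = 16.20 ✓; ∠(PT, TU) = 94.60° ✗; |TU| = 24.70 ✓.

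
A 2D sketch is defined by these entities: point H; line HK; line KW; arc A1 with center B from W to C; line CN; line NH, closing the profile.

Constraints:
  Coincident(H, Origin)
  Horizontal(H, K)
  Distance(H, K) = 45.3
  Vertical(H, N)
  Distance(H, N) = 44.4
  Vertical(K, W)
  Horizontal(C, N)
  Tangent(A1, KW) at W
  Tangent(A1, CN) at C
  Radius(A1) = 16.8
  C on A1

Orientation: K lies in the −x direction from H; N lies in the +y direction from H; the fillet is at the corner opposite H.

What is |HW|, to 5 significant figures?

53.046

H is at the origin; H and K share the same y with |HK| = 45.3 and K on the −x side, so K = (-45.300, 0.0000). HN is vertical with |HN| = 44.4 and N on the +y side, so N = (0.0000, 44.400). The virtual corner opposite H is at (-45.300, 44.400). The tangent condition forces BW to be normal to KW and the tangent condition forces BC to be normal to CN, with radius 16.8, so the center B sits 16.8 in from both sides at B = (-28.500, 27.600). That places the tangent points at W = (-45.300, 27.600) on KW and C = (-28.500, 44.400) on CN. Then |HW| = |W − H| = 53.046.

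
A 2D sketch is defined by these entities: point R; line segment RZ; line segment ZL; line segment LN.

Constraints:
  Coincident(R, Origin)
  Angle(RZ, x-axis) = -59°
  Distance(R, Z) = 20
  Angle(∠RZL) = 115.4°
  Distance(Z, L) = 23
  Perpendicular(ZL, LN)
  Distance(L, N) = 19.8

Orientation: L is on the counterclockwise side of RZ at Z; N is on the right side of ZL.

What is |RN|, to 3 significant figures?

49.3

R is at the origin; RZ runs at -59.0° with length 20.0, so Z = 20.0·(cos -59.0°, sin -59.0°) = (10.3, -17.1). ∠RZL = 115.4°, so ZL runs at -59.0° + (180° − 115.4°) = 5.60° from the x-axis; with |ZL| = 23.0, L = Z + 23.0·(cos 5.60°, sin 5.60°) = (33.2, -14.9). The perpendicularity gives LN at right angles to ZL; with |LN| = 19.8 on the right of ZL, N = L + 19.8·(0.0976, -0.995) = (35.1, -34.6). Then |RN| = |N − R| = 49.3.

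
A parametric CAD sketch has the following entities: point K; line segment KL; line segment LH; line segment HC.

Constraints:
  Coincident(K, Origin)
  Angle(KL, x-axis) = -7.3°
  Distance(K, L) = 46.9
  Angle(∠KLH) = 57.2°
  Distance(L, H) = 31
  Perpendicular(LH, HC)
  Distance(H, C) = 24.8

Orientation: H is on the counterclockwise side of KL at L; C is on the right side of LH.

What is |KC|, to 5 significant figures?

64.466

K is at the origin; KL runs at -7.3° with length 46.9, so L = 46.9·(cos -7.3°, sin -7.3°) = (46.520, -5.9593). ∠KLH = 57.2°, so LH runs at -7.3° + (180° − 57.2°) = 115.50° from the x-axis; with |LH| = 31.0, H = L + 31.0·(cos 115.50°, sin 115.50°) = (33.174, 22.021). LH is perpendicular to HC; with |HC| = 24.8 on the right of LH, C = H + 24.8·(0.90259, 0.43051) = (55.558, 32.697). Then |KC| = |C − K| = 64.466.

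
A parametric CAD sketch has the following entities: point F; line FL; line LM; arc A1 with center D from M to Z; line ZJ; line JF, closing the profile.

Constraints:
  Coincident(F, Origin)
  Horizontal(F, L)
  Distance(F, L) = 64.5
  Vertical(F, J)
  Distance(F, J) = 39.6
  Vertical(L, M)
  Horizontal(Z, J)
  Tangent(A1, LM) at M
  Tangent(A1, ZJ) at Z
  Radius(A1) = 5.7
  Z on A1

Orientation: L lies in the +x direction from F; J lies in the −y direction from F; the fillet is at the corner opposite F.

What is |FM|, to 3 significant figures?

72.9

F is at the origin; F and L share the same y with |FL| = 64.5 and L on the +x side, so L = (64.5, 0.00). F and J share the same x with |FJ| = 39.6 and J on the −y side, so J = (0.00, -39.6). The virtual corner opposite F is at (64.5, -39.6). Since A1 is tangent to LM there, DM ⟂ LM and A1 meets ZJ tangentially, so DZ is at right angles to ZJ, with radius 5.7, so the center D sits 5.7 in from both sides at D = (58.8, -33.9). That places the tangent points at M = (64.5, -33.9) on LM and Z = (58.8, -39.6) on ZJ. Then |FM| = |M − F| = 72.9.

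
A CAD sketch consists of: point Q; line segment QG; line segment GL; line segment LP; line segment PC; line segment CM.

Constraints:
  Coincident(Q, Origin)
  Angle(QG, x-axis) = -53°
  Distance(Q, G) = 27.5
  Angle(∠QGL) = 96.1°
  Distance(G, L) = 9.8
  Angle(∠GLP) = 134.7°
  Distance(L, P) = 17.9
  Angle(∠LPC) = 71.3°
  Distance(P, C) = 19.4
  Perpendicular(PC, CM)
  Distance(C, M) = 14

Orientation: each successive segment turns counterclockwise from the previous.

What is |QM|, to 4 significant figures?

18.78

Q is at the origin; QG runs at -53.0° with length 27.5, so G = (16.55, -21.96). ∠QGL = 96.1° gives GL at 30.90° from the x-axis; with |GL| = 9.8, L = (24.96, -16.93). ∠GLP = 134.7° gives LP at 76.20° from the x-axis; with |LP| = 17.9, P = (29.23, 0.4535). ∠LPC = 71.3° gives PC at -175.1° from the x-axis; with |PC| = 19.4, C = (9.900, -1.204). The perpendicularity gives CM at right angles to PC, so CM runs at -85.10°; with |CM| = 14.0, M = (11.10, -15.15). Then |QM| = |M − Q| = 18.78.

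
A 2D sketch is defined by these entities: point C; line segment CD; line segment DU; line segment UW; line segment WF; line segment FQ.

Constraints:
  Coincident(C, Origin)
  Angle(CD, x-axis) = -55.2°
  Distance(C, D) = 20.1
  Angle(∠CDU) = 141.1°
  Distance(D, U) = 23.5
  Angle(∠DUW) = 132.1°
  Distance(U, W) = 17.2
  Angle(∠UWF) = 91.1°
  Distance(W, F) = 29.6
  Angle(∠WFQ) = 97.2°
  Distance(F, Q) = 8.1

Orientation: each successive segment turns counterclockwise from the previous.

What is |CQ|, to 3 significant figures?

27.5

C is at the origin; CD runs at -55.2° with length 20.1, so D = (11.5, -16.5). ∠CDU = 141.1° gives DU at -16.3° from the x-axis; with |DU| = 23.5, U = (34.0, -23.1). ∠DUW = 132.1° gives UW at 31.6° from the x-axis; with |UW| = 17.2, W = (48.7, -14.1). ∠UWF = 91.1° gives WF at 120° from the x-axis; with |WF| = 29.6, F = (33.7, 11.4). ∠WFQ = 97.2° gives FQ at -157° from the x-axis; with |FQ| = 8.1, Q = (26.2, 8.21). Then |CQ| = |Q − C| = 27.5.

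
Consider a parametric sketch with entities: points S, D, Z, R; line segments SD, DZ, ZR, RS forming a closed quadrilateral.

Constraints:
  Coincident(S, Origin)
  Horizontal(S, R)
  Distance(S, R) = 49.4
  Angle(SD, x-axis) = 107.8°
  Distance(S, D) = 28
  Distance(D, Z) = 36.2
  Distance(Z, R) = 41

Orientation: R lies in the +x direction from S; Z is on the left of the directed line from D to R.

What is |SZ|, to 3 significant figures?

43.5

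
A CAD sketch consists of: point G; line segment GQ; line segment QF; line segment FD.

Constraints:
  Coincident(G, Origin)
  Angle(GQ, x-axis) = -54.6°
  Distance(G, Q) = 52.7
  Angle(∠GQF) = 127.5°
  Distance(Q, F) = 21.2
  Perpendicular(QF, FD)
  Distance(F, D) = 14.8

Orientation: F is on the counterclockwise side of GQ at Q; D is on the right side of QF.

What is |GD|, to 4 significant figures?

77.74

G is at the origin; GQ runs at -54.6° with length 52.7, so Q = 52.7·(cos -54.6°, sin -54.6°) = (30.53, -42.96). ∠GQF = 127.5°, so QF runs at -54.6° + (180° − 127.5°) = -2.100° from the x-axis; with |QF| = 21.2, F = Q + 21.2·(cos -2.100°, sin -2.100°) = (51.71, -43.73). The perpendicularity gives FD at right angles to QF; with |FD| = 14.8 on the right of QF, D = F + 14.8·(-0.03664, -0.9993) = (51.17, -58.52). Then |GD| = |D − G| = 77.74.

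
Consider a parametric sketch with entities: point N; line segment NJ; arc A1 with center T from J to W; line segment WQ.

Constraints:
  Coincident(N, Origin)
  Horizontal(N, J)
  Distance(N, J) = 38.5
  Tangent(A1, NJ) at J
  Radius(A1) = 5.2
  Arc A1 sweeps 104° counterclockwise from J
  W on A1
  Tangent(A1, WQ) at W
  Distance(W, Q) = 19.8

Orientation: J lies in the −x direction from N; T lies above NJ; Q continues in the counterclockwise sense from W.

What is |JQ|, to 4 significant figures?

25.67

On A1, J sits at bearing -90° from T; a 104° counterclockwise sweep puts W at bearing 14°, so W = T + 5.2·(cos 14°, sin 14°) = (-33.45, 6.458). Since A1 is tangent to WQ there, TW ⟂ WQ, so WQ runs along (−sin 14°, cos 14°); with |WQ| = 19.8, Q = (-38.24, 25.67). Then |JQ| = |Q − J| = 25.67.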